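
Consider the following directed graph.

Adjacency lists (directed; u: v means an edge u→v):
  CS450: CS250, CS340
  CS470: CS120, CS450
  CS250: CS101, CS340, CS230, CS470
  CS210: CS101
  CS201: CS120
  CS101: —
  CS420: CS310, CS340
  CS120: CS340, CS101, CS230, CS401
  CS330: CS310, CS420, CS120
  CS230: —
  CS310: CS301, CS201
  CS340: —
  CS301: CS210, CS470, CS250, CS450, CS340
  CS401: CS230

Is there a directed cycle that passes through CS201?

CS201 lies on a cycle iff there is a path from CS201 back to itself.
Exploring from CS201, it never reaches itself; equivalently, its strongly connected component is a singleton.

No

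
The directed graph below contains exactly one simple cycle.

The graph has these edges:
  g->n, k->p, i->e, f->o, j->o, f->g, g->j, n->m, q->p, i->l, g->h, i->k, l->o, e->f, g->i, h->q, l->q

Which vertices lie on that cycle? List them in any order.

DFS with gray/black marking from g:
g gray
  h gray
    q gray
      p gray
      p black
    q black
  h black
  j gray
    o gray
    o black
  j black
  i gray
    k gray
      k→p: p black — skip
    k black
    l gray
      l→q: q black — skip
      l→o: o black — skip
    l black
    e gray
      f gray
        f→o: o black — skip
        f→g: g is gray → back edge
Back edge closes the cycle g → i → e → f → g; its vertices are {e, f, g, i}.

e, f, g, i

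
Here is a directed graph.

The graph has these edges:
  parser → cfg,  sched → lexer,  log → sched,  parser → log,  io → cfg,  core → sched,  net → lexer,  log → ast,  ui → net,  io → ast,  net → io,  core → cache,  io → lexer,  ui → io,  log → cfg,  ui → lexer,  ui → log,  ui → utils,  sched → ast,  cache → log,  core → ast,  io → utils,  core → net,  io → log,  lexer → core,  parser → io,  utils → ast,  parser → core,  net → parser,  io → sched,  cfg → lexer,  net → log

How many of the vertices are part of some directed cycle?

9

A vertex is on a directed cycle iff it belongs to a strongly connected component of size ≥ 2 (or has a self-loop).
The vertices on cycles are {io, cfg, log, net, core, cache, lexer, sched, parser} — 9 in total.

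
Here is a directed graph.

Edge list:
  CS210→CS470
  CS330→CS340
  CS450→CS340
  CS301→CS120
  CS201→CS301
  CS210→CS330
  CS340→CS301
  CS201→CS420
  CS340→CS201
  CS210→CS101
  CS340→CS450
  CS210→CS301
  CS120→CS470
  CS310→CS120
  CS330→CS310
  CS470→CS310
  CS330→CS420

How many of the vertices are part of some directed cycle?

5

A vertex is on a directed cycle iff it belongs to a strongly connected component of size ≥ 2 (or has a self-loop).
The vertices on cycles are {CS120, CS310, CS340, CS450, CS470} — 5 in total.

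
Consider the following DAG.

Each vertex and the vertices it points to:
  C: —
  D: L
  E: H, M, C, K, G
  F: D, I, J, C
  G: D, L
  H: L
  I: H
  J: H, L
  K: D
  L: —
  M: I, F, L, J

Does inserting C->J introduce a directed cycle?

Adding C→J creates a cycle iff J can already reach C.
Explore from J: no path reaches C. The graph stays acyclic.

No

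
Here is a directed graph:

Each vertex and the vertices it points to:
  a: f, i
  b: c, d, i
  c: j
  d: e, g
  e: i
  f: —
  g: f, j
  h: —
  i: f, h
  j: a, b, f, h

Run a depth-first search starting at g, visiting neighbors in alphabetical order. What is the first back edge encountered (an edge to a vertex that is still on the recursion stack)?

DFS from g (visiting neighbors in alphabetical order); mark gray on enter, black on exit:
g gray
  f gray
  f black
  j gray
    a gray
      a→f: f black — skip
      i gray
        i→f: f black — skip
        h gray
        h black
      i black
    a black
    b gray
      c gray
        c→j: j is gray → back edge
First back edge: c → j.

c→j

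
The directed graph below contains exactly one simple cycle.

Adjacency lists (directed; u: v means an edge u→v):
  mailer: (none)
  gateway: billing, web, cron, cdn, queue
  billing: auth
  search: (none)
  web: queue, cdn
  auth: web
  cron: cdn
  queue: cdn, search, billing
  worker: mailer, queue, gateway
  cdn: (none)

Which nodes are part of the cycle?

web, auth, queue, billing

DFS with gray/black marking from queue:
queue gray
  cdn gray
  cdn black
  search gray
  search black
  billing gray
    auth gray
      web gray
        web→queue: queue is gray → back edge
Back edge closes the cycle queue → billing → auth → web → queue; its vertices are {web, auth, queue, billing}.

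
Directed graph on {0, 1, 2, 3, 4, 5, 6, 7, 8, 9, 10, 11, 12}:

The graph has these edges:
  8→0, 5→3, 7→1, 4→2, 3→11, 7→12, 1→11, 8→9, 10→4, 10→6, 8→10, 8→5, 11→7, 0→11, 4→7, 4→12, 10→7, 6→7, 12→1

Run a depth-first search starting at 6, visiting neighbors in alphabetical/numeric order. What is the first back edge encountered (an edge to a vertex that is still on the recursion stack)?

11→7

DFS from 6 (visiting neighbors in alphabetical/numeric order); mark gray on enter, black on exit:
6 gray
  7 gray
    1 gray
      11 gray
        11→7: 7 is gray → back edge
First back edge: 11 → 7.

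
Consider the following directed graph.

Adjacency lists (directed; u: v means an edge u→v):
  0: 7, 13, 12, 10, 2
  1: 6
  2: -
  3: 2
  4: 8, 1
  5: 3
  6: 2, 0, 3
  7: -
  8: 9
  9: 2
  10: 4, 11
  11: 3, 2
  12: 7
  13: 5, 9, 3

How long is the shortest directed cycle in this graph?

5

For each vertex v, BFS finds the shortest path from v back to v.
The shortest such closed walk is 0 → 10 → 4 → 1 → 6 → 0, length 5.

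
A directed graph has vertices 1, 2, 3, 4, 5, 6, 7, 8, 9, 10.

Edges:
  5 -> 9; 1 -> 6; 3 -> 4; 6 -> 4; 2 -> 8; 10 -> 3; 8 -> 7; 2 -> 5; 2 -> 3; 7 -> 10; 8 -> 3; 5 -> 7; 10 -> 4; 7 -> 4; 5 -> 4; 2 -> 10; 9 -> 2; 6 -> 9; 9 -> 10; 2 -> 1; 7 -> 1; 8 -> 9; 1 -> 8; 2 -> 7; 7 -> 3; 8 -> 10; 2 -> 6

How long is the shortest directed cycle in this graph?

For each vertex v, BFS finds the shortest path from v back to v.
The shortest such closed walk is 2 → 6 → 9 → 2, length 3.

3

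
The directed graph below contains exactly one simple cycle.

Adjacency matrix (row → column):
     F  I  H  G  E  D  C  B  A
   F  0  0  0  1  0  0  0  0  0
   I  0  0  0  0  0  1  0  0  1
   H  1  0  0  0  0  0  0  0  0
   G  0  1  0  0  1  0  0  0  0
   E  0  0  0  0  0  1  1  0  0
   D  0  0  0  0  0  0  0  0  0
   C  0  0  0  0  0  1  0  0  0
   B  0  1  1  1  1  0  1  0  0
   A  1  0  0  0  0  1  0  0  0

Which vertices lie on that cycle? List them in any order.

A, F, G, I

DFS with gray/black marking from G:
G gray
  I gray
    D gray
    D black
    A gray
      A→D: D black — skip
      F gray
        F→G: G is gray → back edge
Back edge closes the cycle G → I → A → F → G; its vertices are {A, F, G, I}.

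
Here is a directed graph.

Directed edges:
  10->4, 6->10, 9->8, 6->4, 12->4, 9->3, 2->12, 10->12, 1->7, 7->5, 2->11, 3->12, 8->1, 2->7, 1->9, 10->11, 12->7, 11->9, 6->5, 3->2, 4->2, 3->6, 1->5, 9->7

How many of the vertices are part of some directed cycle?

10

A vertex is on a directed cycle iff it belongs to a strongly connected component of size ≥ 2 (or has a self-loop).
The vertices on cycles are {1, 2, 3, 4, 6, 8, 9, 10, 11, 12} — 10 in total.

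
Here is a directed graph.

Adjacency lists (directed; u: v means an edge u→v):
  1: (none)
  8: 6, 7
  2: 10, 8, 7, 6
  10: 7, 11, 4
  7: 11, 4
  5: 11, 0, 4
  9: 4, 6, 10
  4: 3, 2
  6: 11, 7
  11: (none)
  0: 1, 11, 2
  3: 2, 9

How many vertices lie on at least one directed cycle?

8

A vertex is on a directed cycle iff it belongs to a strongly connected component of size ≥ 2 (or has a self-loop).
The vertices on cycles are {2, 3, 4, 6, 7, 8, 9, 10} — 8 in total.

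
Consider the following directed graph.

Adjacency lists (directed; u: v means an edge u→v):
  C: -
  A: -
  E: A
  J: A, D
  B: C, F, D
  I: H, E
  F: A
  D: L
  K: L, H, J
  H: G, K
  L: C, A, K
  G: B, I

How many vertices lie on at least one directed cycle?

8

A vertex is on a directed cycle iff it belongs to a strongly connected component of size ≥ 2 (or has a self-loop).
The vertices on cycles are {B, D, G, H, I, J, K, L} — 8 in total.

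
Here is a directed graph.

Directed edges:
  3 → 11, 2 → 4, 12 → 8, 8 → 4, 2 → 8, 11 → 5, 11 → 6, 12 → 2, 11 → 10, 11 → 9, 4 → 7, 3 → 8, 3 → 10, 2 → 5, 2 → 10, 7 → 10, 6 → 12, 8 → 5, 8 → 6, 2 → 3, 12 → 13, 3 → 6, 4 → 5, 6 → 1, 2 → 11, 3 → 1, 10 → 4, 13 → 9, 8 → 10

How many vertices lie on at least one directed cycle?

A vertex is on a directed cycle iff it belongs to a strongly connected component of size ≥ 2 (or has a self-loop).
The vertices on cycles are {2, 3, 4, 6, 7, 8, 10, 11, 12} — 9 in total.

9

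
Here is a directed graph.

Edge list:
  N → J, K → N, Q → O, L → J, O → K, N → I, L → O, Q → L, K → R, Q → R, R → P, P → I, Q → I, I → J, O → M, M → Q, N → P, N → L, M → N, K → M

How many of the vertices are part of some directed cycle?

6

A vertex is on a directed cycle iff it belongs to a strongly connected component of size ≥ 2 (or has a self-loop).
The vertices on cycles are {K, L, M, N, O, Q} — 6 in total.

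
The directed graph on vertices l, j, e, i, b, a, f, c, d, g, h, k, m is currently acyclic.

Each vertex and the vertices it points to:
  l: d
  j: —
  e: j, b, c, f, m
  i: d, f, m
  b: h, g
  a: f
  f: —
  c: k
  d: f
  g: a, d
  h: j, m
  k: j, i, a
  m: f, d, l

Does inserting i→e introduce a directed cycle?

Yes

Adding i→e creates a cycle iff e can already reach i.
Path from e: e → c → k → i.
So e → … → i → e is a cycle.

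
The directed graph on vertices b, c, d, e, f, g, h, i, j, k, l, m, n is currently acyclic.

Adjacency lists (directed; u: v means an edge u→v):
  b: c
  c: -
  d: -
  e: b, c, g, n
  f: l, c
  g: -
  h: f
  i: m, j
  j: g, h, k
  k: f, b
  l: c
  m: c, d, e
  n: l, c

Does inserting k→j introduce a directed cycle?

Adding k→j creates a cycle iff j can already reach k.
Path from j: j → k.
So j → … → k → j is a cycle.

Yes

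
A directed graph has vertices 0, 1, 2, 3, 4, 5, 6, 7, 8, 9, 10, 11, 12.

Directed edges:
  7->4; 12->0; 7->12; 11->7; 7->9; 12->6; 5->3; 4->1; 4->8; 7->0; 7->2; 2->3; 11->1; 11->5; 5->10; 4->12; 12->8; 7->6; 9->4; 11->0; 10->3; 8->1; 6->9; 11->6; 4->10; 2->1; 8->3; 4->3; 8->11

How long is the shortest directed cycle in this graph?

For each vertex v, BFS finds the shortest path from v back to v.
The shortest such closed walk is 11 → 7 → 12 → 8 → 11, length 4.

4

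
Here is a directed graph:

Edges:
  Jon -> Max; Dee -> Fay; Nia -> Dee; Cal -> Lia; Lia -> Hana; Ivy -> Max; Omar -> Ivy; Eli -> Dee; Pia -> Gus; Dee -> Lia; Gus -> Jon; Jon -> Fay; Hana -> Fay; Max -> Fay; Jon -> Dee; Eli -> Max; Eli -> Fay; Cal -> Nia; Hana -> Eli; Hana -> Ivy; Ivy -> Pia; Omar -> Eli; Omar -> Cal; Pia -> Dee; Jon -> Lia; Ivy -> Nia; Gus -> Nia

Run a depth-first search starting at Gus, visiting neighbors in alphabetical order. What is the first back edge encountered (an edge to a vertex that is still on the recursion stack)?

DFS from Gus (visiting neighbors in alphabetical order); mark gray on enter, black on exit:
Gus gray
  Jon gray
    Dee gray
      Fay gray
      Fay black
      Lia gray
        Hana gray
          Eli gray
            Eli→Dee: Dee is gray → back edge
First back edge: Eli → Dee.

Eli→Dee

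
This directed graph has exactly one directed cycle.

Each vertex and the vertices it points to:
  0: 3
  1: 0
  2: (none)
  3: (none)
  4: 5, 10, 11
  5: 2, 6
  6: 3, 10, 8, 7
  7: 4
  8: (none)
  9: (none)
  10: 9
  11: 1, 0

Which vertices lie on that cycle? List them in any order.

DFS with gray/black marking from 4:
4 gray
  5 gray
    2 gray
    2 black
    6 gray
      3 gray
      3 black
      10 gray
        9 gray
        9 black
      10 black
      8 gray
      8 black
      7 gray
        7→4: 4 is gray → back edge
Back edge closes the cycle 4 → 5 → 6 → 7 → 4; its vertices are {4, 5, 6, 7}.

4, 5, 6, 7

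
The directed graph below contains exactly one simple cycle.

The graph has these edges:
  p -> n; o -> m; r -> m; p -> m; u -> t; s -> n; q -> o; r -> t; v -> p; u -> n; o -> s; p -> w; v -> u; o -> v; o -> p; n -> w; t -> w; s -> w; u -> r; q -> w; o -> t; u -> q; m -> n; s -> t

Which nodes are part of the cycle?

o, q, u, v

DFS with gray/black marking from u:
u gray
  r gray
    t gray
      w gray
      w black
    t black
    m gray
      n gray
        n→w: w black — skip
      n black
    m black
  r black
  q gray
    o gray
      p gray
        p→w: w black — skip
        p→n: n black — skip
        p→m: m black — skip
      p black
      s gray
        s→n: n black — skip
        s→w: w black — skip
        s→t: t black — skip
      s black
      o→t: t black — skip
      o→m: m black — skip
      v gray
        v→p: p black — skip
        v→u: u is gray → back edge
Back edge closes the cycle u → q → o → v → u; its vertices are {o, q, u, v}.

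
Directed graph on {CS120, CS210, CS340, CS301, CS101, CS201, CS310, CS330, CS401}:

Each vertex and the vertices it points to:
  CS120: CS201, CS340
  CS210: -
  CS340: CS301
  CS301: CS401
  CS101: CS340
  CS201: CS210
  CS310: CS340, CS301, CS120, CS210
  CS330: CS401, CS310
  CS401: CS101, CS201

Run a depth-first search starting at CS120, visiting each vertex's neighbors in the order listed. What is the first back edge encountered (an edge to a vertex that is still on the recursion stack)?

DFS from CS120 (visiting each vertex's neighbors in the order listed); mark gray on enter, black on exit:
CS120 gray
  CS201 gray
    CS210 gray
    CS210 black
  CS201 black
  CS340 gray
    CS301 gray
      CS401 gray
        CS101 gray
          CS101→CS340: CS340 is gray → back edge
First back edge: CS101 → CS340.

CS101->CS340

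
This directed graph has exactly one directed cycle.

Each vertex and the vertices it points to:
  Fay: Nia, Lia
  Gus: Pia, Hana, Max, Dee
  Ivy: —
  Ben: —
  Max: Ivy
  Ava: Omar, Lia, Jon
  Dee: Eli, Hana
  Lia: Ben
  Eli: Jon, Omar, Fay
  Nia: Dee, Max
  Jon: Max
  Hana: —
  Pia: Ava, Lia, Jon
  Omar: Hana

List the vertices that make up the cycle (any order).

DFS with gray/black marking from Dee:
Dee gray
  Eli gray
    Jon gray
      Max gray
        Ivy gray
        Ivy black
      Max black
    Jon black
    Omar gray
      Hana gray
      Hana black
    Omar black
    Fay gray
      Nia gray
        Nia→Dee: Dee is gray → back edge
Back edge closes the cycle Dee → Eli → Fay → Nia → Dee; its vertices are {Dee, Eli, Fay, Nia}.

Dee, Eli, Fay, Nia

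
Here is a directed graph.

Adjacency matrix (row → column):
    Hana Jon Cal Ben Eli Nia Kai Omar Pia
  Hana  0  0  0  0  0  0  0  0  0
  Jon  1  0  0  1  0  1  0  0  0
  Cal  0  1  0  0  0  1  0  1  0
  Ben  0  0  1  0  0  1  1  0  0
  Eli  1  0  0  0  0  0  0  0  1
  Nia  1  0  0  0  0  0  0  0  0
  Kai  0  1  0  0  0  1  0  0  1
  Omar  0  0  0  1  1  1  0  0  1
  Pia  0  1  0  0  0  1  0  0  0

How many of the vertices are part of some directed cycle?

A vertex is on a directed cycle iff it belongs to a strongly connected component of size ≥ 2 (or has a self-loop).
The vertices on cycles are {Ben, Cal, Eli, Jon, Kai, Pia, Omar} — 7 in total.

7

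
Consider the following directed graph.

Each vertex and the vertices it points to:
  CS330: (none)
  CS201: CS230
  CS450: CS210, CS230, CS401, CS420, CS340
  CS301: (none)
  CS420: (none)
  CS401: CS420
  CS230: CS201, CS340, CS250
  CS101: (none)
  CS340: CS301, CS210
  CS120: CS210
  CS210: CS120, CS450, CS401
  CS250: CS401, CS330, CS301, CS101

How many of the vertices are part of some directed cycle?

6

A vertex is on a directed cycle iff it belongs to a strongly connected component of size ≥ 2 (or has a self-loop).
The vertices on cycles are {CS120, CS201, CS210, CS230, CS340, CS450} — 6 in total.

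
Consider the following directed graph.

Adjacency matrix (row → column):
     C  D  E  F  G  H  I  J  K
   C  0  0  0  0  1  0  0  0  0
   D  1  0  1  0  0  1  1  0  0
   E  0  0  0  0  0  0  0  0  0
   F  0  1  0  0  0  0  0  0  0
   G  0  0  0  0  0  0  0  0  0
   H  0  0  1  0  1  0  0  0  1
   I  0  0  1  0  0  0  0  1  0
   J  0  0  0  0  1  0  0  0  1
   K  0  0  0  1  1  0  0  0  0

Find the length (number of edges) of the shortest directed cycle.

4

For each vertex v, BFS finds the shortest path from v back to v.
The shortest such closed walk is D → H → K → F → D, length 4.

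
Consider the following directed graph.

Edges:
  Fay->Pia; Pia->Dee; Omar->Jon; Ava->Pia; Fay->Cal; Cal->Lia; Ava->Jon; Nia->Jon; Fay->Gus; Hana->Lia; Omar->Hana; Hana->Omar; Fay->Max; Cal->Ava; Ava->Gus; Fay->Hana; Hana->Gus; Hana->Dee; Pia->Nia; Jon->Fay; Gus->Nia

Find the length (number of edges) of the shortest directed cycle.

For each vertex v, BFS finds the shortest path from v back to v.
The shortest such closed walk is Hana → Omar → Hana, length 2.

2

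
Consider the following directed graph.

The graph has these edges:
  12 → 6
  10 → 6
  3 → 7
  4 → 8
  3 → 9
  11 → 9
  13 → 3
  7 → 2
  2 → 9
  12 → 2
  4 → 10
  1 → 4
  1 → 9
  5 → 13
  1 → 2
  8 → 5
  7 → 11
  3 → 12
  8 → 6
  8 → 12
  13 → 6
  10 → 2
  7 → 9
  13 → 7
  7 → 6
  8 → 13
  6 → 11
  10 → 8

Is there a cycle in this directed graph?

DFS with white/gray/black marking, starting from 11:
11 gray
  9 gray
  9 black
11 black
1 gray
  2 gray
    2→9: 9 black — skip
  2 black
  1→9: 9 black — skip
  4 gray
    10 gray
      10→2: 2 black — skip
      6 gray
        6→11: 11 black — skip
      6 black
      8 gray
        8→6: 6 black — skip
        13 gray
          13→6: 6 black — skip
          3 gray
            3→9: 9 black — skip
            12 gray
              12→2: 2 black — skip
              12→6: 6 black — skip
            12 black
            7 gray
              7→2: 2 black — skip
              7→11: 11 black — skip
              7→6: 6 black — skip
              7→9: 9 black — skip
            7 black
          3 black
          13→7: 7 black — skip
        13 black
        5 gray
          5→13: 13 black — skip
        5 black
        8→12: 12 black — skip
      8 black
    10 black
    4→8: 8 black — skip
  4 black
1 black
Every edge goes to a white or black vertex — no back edge, so the graph is acyclic.

No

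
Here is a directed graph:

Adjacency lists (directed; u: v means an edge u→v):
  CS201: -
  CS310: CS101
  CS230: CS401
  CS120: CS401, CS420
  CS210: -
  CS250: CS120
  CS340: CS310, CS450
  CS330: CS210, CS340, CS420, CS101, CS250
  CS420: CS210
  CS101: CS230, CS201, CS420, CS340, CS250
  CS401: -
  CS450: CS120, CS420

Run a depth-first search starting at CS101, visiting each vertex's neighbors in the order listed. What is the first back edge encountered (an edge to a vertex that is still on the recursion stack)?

CS310→CS101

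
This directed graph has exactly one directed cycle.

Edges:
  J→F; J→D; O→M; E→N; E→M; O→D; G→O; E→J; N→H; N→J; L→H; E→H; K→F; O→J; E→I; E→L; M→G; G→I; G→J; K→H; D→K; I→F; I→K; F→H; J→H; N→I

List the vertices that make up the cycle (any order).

DFS with gray/black marking from M:
M gray
  G gray
    I gray
      K gray
        H gray
        H black
        F gray
          F→H: H black — skip
        F black
      K black
      I→F: F black — skip
    I black
    O gray
      O→M: M is gray → back edge
Back edge closes the cycle M → G → O → M; its vertices are {G, M, O}.

G, M, O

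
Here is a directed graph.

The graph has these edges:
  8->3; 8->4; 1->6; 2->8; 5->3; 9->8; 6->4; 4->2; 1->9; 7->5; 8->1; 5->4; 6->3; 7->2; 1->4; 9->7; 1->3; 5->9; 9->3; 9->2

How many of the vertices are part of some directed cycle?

8

A vertex is on a directed cycle iff it belongs to a strongly connected component of size ≥ 2 (or has a self-loop).
The vertices on cycles are {1, 2, 4, 5, 6, 7, 8, 9} — 8 in total.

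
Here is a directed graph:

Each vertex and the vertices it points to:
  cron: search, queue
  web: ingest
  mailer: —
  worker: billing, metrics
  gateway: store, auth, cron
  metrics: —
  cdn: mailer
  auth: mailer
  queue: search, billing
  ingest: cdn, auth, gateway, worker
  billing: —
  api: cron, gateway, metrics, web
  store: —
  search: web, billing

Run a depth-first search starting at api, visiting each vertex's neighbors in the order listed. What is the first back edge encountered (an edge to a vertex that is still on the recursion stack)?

gateway→cron

DFS from api (visiting each vertex's neighbors in the order listed); mark gray on enter, black on exit:
api gray
  cron gray
    search gray
      web gray
        ingest gray
          cdn gray
            mailer gray
            mailer black
          cdn black
          auth gray
            auth→mailer: mailer black — skip
          auth black
          gateway gray
            store gray
            store black
            gateway→auth: auth black — skip
            gateway→cron: cron is gray → back edge
First back edge: gateway → cron.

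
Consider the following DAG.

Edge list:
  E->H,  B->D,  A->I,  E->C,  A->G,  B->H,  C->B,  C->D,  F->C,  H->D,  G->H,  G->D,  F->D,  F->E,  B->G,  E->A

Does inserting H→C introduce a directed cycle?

Yes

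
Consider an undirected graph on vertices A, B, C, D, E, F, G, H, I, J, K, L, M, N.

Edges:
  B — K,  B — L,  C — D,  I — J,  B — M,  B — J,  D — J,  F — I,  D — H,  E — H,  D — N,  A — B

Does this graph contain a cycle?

DFS, tracking each vertex's parent; an edge to a visited non-parent vertex closes a cycle.
Start from F:
visit F (parent –)
  visit I (parent F)
    I–F: parent, skip
    visit J (parent I)
      visit D (parent J)
        visit N (parent D)
          N–D: parent, skip
        visit H (parent D)
          H–D: parent, skip
          visit E (parent H)
            E–H: parent, skip
        D–J: parent, skip
        visit C (parent D)
          C–D: parent, skip
      visit B (parent J)
        visit M (parent B)
          M–B: parent, skip
        visit K (parent B)
          K–B: parent, skip
        B–J: parent, skip
        visit L (parent B)
          L–B: parent, skip
        visit A (parent B)
          A–B: parent, skip
      J–I: parent, skip
visit G (parent –)
No non-parent visited neighbor found — the graph is a forest.

No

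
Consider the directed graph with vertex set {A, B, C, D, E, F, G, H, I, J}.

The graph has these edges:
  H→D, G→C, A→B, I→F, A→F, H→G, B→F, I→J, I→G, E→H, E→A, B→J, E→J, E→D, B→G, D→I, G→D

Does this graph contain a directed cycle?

DFS with white/gray/black marking, starting from B:
B gray
  J gray
  J black
  F gray
  F black
  G gray
    C gray
    C black
    D gray
      I gray
        I→F: F black — skip
        I→J: J black — skip
        I→G: G is gray → back edge
Back edge found, so a cycle exists: G → D → I → G.

Yes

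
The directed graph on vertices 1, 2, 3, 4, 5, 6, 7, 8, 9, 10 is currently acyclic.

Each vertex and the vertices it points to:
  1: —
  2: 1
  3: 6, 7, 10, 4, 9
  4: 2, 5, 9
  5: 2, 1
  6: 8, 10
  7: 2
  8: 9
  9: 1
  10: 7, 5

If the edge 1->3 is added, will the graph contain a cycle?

Adding 1→3 creates a cycle iff 3 can already reach 1.
Path from 3: 3 → 9 → 1.
So 3 → … → 1 → 3 is a cycle.

Yes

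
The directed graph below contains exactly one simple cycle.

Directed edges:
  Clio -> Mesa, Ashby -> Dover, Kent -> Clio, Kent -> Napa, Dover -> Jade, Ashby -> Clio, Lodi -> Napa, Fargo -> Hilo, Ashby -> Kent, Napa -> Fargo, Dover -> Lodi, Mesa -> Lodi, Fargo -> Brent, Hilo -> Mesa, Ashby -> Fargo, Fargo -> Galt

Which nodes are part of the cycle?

Hilo, Lodi, Mesa, Napa, Fargo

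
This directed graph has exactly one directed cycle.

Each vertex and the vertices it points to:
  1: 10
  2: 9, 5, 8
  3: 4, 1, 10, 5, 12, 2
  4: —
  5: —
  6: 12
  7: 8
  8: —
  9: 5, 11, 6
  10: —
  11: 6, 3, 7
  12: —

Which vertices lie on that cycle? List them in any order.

2, 3, 9, 11

DFS with gray/black marking from 9:
9 gray
  5 gray
  5 black
  11 gray
    6 gray
      12 gray
      12 black
    6 black
    3 gray
      4 gray
      4 black
      1 gray
        10 gray
        10 black
      1 black
      3→10: 10 black — skip
      3→5: 5 black — skip
      3→12: 12 black — skip
      2 gray
        2→9: 9 is gray → back edge
Back edge closes the cycle 9 → 11 → 3 → 2 → 9; its vertices are {2, 3, 9, 11}.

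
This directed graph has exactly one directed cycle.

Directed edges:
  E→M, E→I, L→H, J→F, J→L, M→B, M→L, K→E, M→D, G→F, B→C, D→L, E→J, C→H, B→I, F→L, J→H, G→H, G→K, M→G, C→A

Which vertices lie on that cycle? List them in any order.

E, G, K, M

DFS with gray/black marking from M:
M gray
  B gray
    C gray
      A gray
      A black
      H gray
      H black
    C black
    I gray
    I black
  B black
  D gray
    L gray
      L→H: H black — skip
    L black
  D black
  M→L: L black — skip
  G gray
    F gray
      F→L: L black — skip
    F black
    K gray
      E gray
        E→M: M is gray → back edge
Back edge closes the cycle M → G → K → E → M; its vertices are {E, G, K, M}.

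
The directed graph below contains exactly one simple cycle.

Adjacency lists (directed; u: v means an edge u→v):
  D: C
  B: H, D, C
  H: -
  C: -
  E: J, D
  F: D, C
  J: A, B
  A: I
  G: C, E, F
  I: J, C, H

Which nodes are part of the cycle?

A, I, J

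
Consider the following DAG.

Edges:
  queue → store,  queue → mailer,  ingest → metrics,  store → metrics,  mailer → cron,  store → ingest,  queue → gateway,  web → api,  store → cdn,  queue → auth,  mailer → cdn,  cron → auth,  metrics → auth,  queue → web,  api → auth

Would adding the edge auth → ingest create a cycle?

Yes

Adding auth→ingest creates a cycle iff ingest can already reach auth.
Path from ingest: ingest → metrics → auth.
So ingest → … → auth → ingest is a cycle.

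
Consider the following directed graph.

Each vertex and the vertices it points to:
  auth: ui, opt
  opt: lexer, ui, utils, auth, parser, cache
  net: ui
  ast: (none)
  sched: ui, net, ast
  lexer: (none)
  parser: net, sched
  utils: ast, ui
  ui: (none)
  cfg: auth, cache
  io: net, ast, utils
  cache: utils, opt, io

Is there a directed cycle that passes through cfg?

cfg lies on a cycle iff there is a path from cfg back to itself.
Exploring from cfg, it never reaches itself; equivalently, its strongly connected component is a singleton.

No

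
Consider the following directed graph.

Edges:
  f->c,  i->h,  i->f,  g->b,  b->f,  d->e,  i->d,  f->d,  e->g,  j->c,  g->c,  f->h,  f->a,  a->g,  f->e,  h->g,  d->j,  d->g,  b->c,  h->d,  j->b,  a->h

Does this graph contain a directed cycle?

Yes

DFS with white/gray/black marking, starting from c:
c gray
c black
a gray
  g gray
    b gray
      f gray
        d gray
          d→g: g is gray → back edge
Back edge found, so a cycle exists: g → b → f → d → g.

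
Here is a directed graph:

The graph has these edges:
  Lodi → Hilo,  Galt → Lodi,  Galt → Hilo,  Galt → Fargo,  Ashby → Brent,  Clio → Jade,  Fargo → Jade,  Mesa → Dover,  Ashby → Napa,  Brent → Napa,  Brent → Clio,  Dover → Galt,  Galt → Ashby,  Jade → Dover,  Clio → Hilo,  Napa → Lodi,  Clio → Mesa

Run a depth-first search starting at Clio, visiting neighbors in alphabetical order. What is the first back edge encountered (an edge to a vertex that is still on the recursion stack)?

DFS from Clio (visiting neighbors in alphabetical order); mark gray on enter, black on exit:
Clio gray
  Hilo gray
  Hilo black
  Jade gray
    Dover gray
      Galt gray
        Ashby gray
          Brent gray
            Brent→Clio: Clio is gray → back edge
First back edge: Brent → Clio.

Brent->Clio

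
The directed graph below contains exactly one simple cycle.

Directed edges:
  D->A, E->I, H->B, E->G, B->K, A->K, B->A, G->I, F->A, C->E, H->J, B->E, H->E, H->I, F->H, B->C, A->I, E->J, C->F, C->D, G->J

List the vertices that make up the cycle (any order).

DFS with gray/black marking from B:
B gray
  K gray
  K black
  A gray
    A→K: K black — skip
    I gray
    I black
  A black
  E gray
    J gray
    J black
    E→I: I black — skip
    G gray
      G→J: J black — skip
      G→I: I black — skip
    G black
  E black
  C gray
    F gray
      H gray
        H→I: I black — skip
        H→J: J black — skip
        H→B: B is gray → back edge
Back edge closes the cycle B → C → F → H → B; its vertices are {B, C, F, H}.

B, C, F, H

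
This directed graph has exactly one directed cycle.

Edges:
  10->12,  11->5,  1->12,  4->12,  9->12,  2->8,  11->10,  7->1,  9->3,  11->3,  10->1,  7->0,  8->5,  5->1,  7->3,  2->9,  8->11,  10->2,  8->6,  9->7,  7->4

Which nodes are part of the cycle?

DFS with gray/black marking from 10:
10 gray
  2 gray
    9 gray
      3 gray
      3 black
      7 gray
        1 gray
          12 gray
          12 black
        1 black
        4 gray
          4→12: 12 black — skip
        4 black
        7→3: 3 black — skip
        0 gray
        0 black
      7 black
      9→12: 12 black — skip
    9 black
    8 gray
      5 gray
        5→1: 1 black — skip
      5 black
      11 gray
        11→10: 10 is gray → back edge
Back edge closes the cycle 10 → 2 → 8 → 11 → 10; its vertices are {2, 8, 10, 11}.

2, 8, 10, 11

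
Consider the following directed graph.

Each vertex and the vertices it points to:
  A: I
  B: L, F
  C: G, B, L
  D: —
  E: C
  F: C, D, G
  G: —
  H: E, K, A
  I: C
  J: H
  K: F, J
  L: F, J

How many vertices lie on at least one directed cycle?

10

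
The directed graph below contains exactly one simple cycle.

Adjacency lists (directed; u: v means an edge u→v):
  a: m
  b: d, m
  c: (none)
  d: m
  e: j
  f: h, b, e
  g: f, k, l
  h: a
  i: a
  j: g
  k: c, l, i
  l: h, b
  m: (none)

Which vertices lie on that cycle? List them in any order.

DFS with gray/black marking from e:
e gray
  j gray
    g gray
      f gray
        h gray
          a gray
            m gray
            m black
          a black
        h black
        b gray
          d gray
            d→m: m black — skip
          d black
          b→m: m black — skip
        b black
        f→e: e is gray → back edge
Back edge closes the cycle e → j → g → f → e; its vertices are {e, f, g, j}.

e, f, g, j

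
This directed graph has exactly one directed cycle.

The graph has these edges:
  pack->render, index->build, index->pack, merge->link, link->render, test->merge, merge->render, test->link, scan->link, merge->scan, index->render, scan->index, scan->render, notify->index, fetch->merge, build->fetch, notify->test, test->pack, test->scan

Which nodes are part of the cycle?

DFS with gray/black marking from index:
index gray
  pack gray
    render gray
    render black
  pack black
  build gray
    fetch gray
      merge gray
        link gray
          link→render: render black — skip
        link black
        merge→render: render black — skip
        scan gray
          scan→index: index is gray → back edge
Back edge closes the cycle index → build → fetch → merge → scan → index; its vertices are {scan, build, fetch, index, merge}.

scan, build, fetch, index, merge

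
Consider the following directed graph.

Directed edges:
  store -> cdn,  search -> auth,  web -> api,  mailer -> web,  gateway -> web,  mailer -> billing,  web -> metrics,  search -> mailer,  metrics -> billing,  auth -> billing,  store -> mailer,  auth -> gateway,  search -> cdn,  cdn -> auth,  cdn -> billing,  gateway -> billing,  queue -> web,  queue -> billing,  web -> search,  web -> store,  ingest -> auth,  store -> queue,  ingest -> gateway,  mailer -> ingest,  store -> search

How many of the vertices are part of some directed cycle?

9

A vertex is on a directed cycle iff it belongs to a strongly connected component of size ≥ 2 (or has a self-loop).
The vertices on cycles are {cdn, web, auth, queue, store, ingest, mailer, search, gateway} — 9 in total.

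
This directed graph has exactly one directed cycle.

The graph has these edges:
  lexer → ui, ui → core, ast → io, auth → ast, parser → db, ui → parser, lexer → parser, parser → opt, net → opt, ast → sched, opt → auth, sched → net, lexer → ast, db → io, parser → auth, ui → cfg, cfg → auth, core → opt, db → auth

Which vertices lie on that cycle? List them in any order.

ast, net, opt, auth, sched

DFS with gray/black marking from ast:
ast gray
  sched gray
    net gray
      opt gray
        auth gray
          auth→ast: ast is gray → back edge
Back edge closes the cycle ast → sched → net → opt → auth → ast; its vertices are {ast, net, opt, auth, sched}.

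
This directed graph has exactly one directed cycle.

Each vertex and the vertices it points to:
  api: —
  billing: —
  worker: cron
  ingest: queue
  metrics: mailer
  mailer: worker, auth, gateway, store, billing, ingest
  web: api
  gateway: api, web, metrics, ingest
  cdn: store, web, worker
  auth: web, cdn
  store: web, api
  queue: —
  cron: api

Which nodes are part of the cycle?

mailer, gateway, metrics

DFS with gray/black marking from mailer:
mailer gray
  worker gray
    cron gray
      api gray
      api black
    cron black
  worker black
  auth gray
    web gray
      web→api: api black — skip
    web black
    cdn gray
      store gray
        store→web: web black — skip
        store→api: api black — skip
      store black
      cdn→web: web black — skip
      cdn→worker: worker black — skip
    cdn black
  auth black
  gateway gray
    gateway→api: api black — skip
    gateway→web: web black — skip
    metrics gray
      metrics→mailer: mailer is gray → back edge
Back edge closes the cycle mailer → gateway → metrics → mailer; its vertices are {mailer, gateway, metrics}.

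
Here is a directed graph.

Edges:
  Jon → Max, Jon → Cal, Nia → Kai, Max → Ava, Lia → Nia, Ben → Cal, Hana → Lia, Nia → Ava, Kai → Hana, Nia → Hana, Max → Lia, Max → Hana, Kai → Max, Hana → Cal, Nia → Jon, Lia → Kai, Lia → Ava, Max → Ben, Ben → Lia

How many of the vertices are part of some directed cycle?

A vertex is on a directed cycle iff it belongs to a strongly connected component of size ≥ 2 (or has a self-loop).
The vertices on cycles are {Ben, Jon, Kai, Lia, Max, Nia, Hana} — 7 in total.

7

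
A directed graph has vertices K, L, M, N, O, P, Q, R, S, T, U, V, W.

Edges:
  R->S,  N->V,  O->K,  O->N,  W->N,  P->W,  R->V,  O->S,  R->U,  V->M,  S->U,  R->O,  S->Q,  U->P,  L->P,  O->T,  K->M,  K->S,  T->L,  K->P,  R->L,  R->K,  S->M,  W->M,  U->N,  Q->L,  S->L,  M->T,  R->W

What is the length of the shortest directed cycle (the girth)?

For each vertex v, BFS finds the shortest path from v back to v.
The shortest such closed walk is W → M → T → L → P → W, length 5.

5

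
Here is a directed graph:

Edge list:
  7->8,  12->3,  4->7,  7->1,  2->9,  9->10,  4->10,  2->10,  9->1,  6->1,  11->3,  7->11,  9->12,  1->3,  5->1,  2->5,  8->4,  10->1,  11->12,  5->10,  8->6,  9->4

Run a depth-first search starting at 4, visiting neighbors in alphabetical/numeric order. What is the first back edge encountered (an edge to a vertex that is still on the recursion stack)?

8->4

DFS from 4 (visiting neighbors in alphabetical/numeric order); mark gray on enter, black on exit:
4 gray
  7 gray
    1 gray
      3 gray
      3 black
    1 black
    8 gray
      8→4: 4 is gray → back edge
First back edge: 8 → 4.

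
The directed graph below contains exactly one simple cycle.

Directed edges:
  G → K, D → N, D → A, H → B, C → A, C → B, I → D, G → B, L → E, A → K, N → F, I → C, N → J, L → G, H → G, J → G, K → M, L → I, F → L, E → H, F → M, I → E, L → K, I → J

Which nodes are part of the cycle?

DFS with gray/black marking from F:
F gray
  L gray
    I gray
      J gray
        G gray
          K gray
            M gray
            M black
          K black
          B gray
          B black
        G black
      J black
      D gray
        A gray
          A→K: K black — skip
        A black
        N gray
          N→J: J black — skip
          N→F: F is gray → back edge
Back edge closes the cycle F → L → I → D → N → F; its vertices are {D, F, I, L, N}.

D, F, I, L, N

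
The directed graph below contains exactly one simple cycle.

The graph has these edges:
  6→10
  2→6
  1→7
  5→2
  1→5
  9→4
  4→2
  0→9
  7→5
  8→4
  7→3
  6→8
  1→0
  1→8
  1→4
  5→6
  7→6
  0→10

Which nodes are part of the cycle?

2, 4, 6, 8

DFS with gray/black marking from 8:
8 gray
  4 gray
    2 gray
      6 gray
        6→8: 8 is gray → back edge
Back edge closes the cycle 8 → 4 → 2 → 6 → 8; its vertices are {2, 4, 6, 8}.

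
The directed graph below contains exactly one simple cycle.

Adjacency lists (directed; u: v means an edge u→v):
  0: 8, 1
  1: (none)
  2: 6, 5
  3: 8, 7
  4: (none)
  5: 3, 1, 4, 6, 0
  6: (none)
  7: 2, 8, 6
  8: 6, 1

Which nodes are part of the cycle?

DFS with gray/black marking from 5:
5 gray
  3 gray
    8 gray
      6 gray
      6 black
      1 gray
      1 black
    8 black
    7 gray
      2 gray
        2→6: 6 black — skip
        2→5: 5 is gray → back edge
Back edge closes the cycle 5 → 3 → 7 → 2 → 5; its vertices are {2, 3, 5, 7}.

2, 3, 5, 7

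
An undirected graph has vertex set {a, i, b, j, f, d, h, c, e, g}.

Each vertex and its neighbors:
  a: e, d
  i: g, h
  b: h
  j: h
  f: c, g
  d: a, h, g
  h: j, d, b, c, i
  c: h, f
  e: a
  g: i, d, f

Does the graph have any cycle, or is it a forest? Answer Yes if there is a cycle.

Yes

DFS, tracking each vertex's parent; an edge to a visited non-parent vertex closes a cycle.
Start from c:
visit c (parent –)
  visit h (parent c)
    visit j (parent h)
      j–h: parent, skip
    visit d (parent h)
      visit a (parent d)
        visit e (parent a)
          e–a: parent, skip
        a–d: parent, skip
      d–h: parent, skip
      visit g (parent d)
        visit i (parent g)
          i–g: parent, skip
          i–h: h visited and ≠ parent → cycle
Cycle: h – d – g – i – h.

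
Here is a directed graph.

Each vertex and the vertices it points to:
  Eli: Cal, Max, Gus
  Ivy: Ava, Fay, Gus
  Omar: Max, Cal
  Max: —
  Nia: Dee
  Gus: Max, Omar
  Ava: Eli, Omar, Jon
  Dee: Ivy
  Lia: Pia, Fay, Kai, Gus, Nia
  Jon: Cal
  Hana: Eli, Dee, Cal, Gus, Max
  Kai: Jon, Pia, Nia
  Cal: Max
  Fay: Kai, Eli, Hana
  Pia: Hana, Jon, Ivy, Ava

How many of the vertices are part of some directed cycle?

A vertex is on a directed cycle iff it belongs to a strongly connected component of size ≥ 2 (or has a self-loop).
The vertices on cycles are {Dee, Fay, Ivy, Kai, Nia, Pia, Hana} — 7 in total.

7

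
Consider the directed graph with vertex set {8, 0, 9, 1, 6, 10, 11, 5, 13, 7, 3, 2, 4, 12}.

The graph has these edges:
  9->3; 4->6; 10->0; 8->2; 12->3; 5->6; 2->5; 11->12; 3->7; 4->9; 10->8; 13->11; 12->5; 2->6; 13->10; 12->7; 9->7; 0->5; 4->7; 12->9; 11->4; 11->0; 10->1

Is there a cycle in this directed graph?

No

DFS with white/gray/black marking, starting from 8:
8 gray
  2 gray
    5 gray
      6 gray
      6 black
    5 black
    2→6: 6 black — skip
  2 black
8 black
0 gray
  0→5: 5 black — skip
0 black
9 gray
  3 gray
    7 gray
    7 black
  3 black
  9→7: 7 black — skip
9 black
1 gray
1 black
10 gray
  10→8: 8 black — skip
  10→0: 0 black — skip
  10→1: 1 black — skip
10 black
11 gray
  12 gray
    12→5: 5 black — skip
    12→3: 3 black — skip
    12→9: 9 black — skip
    12→7: 7 black — skip
  12 black
  11→0: 0 black — skip
  4 gray
    4→7: 7 black — skip
    4→9: 9 black — skip
    4→6: 6 black — skip
  4 black
11 black
13 gray
  13→10: 10 black — skip
  13→11: 11 black — skip
13 black
Every edge goes to a white or black vertex — no back edge, so the graph is acyclic.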